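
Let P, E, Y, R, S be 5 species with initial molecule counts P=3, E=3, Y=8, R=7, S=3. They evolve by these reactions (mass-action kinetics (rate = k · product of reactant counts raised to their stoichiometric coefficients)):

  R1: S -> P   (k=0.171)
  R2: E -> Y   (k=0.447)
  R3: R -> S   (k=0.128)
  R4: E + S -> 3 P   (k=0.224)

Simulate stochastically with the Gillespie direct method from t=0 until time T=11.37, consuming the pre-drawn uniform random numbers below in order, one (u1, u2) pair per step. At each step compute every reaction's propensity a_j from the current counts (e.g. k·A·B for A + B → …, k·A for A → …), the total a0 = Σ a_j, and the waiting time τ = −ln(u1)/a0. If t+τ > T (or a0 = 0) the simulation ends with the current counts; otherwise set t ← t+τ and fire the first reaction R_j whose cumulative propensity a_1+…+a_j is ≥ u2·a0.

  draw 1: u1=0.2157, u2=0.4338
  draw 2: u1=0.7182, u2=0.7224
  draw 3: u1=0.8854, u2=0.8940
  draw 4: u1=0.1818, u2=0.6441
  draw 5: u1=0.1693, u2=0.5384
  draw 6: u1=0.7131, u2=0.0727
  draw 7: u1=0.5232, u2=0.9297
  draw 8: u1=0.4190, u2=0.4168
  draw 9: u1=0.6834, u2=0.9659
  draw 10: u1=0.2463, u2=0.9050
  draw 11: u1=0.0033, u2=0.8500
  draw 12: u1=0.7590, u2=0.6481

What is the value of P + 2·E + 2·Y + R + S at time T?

Check how each reaction changes W = P + 2·E + 2·Y + R + S (weight of products minus weight of reactants):
R1: S -> P: (1·1) − (1·1) = 1 − 1 = 0
R2: E -> Y: (2·1) − (2·1) = 2 − 2 = 0
R3: R -> S: (1·1) − (1·1) = 1 − 1 = 0
R4: E + S -> 3 P: (1·3) − (2·1 + 1·1) = 3 − 3 = 0
Every reaction leaves W unchanged, so W is conserved and no simulation is needed: W(T) = W(0) = 3 + 2·3 + 2·8 + 7 + 3 = 35

Value at T = 35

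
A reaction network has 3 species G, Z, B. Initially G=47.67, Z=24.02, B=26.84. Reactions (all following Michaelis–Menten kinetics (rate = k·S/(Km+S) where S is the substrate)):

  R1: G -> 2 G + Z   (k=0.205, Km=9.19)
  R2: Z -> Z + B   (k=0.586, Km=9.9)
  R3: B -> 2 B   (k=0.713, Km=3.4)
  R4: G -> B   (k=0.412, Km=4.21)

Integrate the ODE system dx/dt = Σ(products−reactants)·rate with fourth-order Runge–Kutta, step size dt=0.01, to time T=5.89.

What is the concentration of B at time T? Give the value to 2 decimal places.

B at T = 35.31

RK4 with dt=0.01: 589 steps to T=5.89. Trajectory (selected grid times):
t=0.00: G=47.67 Z=24.02 B=26.84
t=0.65: G=47.54 Z=24.13 B=27.77
t=1.31: G=47.40 Z=24.25 B=28.71
t=1.96: G=47.26 Z=24.36 B=29.64
t=2.62: G=47.13 Z=24.47 B=30.59
t=3.27: G=46.99 Z=24.58 B=31.53
t=3.93: G=46.86 Z=24.69 B=32.48
t=4.58: G=46.72 Z=24.81 B=33.42
t=5.24: G=46.59 Z=24.92 B=34.37
t=5.89: G=46.45 Z=25.03 B=35.31
Read off B at T=5.89: 35.31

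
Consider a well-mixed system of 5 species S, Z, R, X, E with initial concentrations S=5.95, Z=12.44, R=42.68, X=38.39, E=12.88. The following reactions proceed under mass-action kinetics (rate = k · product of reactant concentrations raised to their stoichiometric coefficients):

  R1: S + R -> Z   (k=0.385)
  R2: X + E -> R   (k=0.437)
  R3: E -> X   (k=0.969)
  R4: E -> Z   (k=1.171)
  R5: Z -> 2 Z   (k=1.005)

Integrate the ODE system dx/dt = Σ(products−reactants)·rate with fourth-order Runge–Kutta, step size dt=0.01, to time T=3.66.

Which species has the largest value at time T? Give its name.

RK4 with dt=0.01: 366 steps to T=3.66. Trajectory (selected grid times):
t=0.00: S=5.95 Z=12.44 R=42.68 X=38.39 E=12.88
t=0.41: S=0.00 Z=28.57 R=47.92 X=27.96 E=0.03
t=0.81: S=0.00 Z=42.71 R=47.94 X=27.94 E=0.00
t=1.22: S=0.00 Z=64.49 R=47.94 X=27.94 E=0.00
t=1.63: S=0.00 Z=97.37 R=47.94 X=27.94 E=0.00
t=2.03: S=0.00 Z=145.56 R=47.94 X=27.94 E=0.00
t=2.44: S=0.00 Z=219.78 R=47.94 X=27.94 E=0.00
t=2.85: S=0.00 Z=331.84 R=47.94 X=27.94 E=0.00
t=3.25: S=0.00 Z=496.04 R=47.94 X=27.94 E=0.00
t=3.66: S=0.00 Z=748.98 R=47.94 X=27.94 E=0.00
At T=3.66: S=0.00 Z=748.98 R=47.94 X=27.94 E=0.00; the largest is Z.

Dominant species at T: Z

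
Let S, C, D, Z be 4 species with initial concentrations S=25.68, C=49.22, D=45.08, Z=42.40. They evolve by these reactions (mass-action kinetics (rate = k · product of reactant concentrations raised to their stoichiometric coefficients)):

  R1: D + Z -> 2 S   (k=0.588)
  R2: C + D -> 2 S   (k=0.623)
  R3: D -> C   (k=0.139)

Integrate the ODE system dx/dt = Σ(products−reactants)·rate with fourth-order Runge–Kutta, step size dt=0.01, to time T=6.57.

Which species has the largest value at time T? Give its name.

RK4 with dt=0.01: 657 steps to T=6.57. Trajectory (selected grid times):
t=0.00: S=25.68 C=49.22 D=45.08 Z=42.40
t=0.73: S=115.53 C=24.77 D=0.00 Z=22.08
t=1.46: S=115.53 C=24.77 D=0.00 Z=22.08
t=2.19: S=115.53 C=24.77 D=0.00 Z=22.08
t=2.92: S=115.53 C=24.77 D=0.00 Z=22.08
t=3.65: S=115.53 C=24.77 D=0.00 Z=22.08
t=4.38: S=115.53 C=24.77 D=0.00 Z=22.08
t=5.11: S=115.53 C=24.77 D=0.00 Z=22.08
t=5.84: S=115.53 C=24.77 D=0.00 Z=22.08
t=6.57: S=115.53 C=24.77 D=0.00 Z=22.08
At T=6.57: S=115.53 C=24.77 D=0.00 Z=22.08; the largest is S.

Dominant species at T: S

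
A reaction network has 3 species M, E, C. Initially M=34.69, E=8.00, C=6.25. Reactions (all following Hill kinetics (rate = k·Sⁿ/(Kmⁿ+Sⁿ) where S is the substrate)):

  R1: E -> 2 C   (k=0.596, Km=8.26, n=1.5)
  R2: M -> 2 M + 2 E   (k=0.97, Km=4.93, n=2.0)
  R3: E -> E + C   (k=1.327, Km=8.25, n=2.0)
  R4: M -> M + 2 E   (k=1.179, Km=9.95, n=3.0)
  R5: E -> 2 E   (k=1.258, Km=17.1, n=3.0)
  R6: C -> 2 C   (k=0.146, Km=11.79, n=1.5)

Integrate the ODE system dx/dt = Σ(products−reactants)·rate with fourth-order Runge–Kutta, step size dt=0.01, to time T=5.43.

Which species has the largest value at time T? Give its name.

Dominant species at T: M

RK4 with dt=0.01: 543 steps to T=5.43. Trajectory (selected grid times):
t=0.00: M=34.69 E=8.00 C=6.25
t=0.60: M=35.26 E=10.43 C=7.10
t=1.21: M=35.84 E=12.96 C=8.13
t=1.81: M=36.41 E=15.52 C=9.25
t=2.41: M=36.98 E=18.15 C=10.46
t=3.02: M=37.57 E=20.90 C=11.76
t=3.62: M=38.14 E=23.66 C=13.09
t=4.22: M=38.71 E=26.47 C=14.46
t=4.83: M=39.29 E=29.36 C=15.88
t=5.43: M=39.87 E=32.23 C=17.31
At T=5.43: M=39.87 E=32.23 C=17.31; the largest is M.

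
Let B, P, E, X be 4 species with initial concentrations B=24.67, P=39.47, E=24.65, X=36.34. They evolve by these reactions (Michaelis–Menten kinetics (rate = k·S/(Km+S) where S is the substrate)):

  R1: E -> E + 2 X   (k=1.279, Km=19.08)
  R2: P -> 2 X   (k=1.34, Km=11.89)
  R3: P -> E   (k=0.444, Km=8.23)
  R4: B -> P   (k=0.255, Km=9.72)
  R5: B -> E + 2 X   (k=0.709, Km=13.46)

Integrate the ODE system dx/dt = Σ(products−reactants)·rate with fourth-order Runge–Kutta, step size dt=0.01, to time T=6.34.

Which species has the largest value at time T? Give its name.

RK4 with dt=0.01: 634 steps to T=6.34. Trajectory (selected grid times):
t=0.00: B=24.67 P=39.47 E=24.65 X=36.34
t=0.70: B=24.22 P=38.62 E=25.23 X=39.43
t=1.41: B=23.77 P=37.77 E=25.81 X=42.57
t=2.11: B=23.33 P=36.93 E=26.38 X=45.66
t=2.82: B=22.88 P=36.08 E=26.95 X=48.79
t=3.52: B=22.45 P=35.25 E=27.52 X=51.87
t=4.23: B=22.01 P=34.41 E=28.09 X=54.99
t=4.93: B=21.58 P=33.59 E=28.64 X=58.07
t=5.64: B=21.14 P=32.76 E=29.21 X=61.18
t=6.34: B=20.72 P=31.95 E=29.76 X=64.24
At T=6.34: B=20.72 P=31.95 E=29.76 X=64.24; the largest is X.

Dominant species at T: X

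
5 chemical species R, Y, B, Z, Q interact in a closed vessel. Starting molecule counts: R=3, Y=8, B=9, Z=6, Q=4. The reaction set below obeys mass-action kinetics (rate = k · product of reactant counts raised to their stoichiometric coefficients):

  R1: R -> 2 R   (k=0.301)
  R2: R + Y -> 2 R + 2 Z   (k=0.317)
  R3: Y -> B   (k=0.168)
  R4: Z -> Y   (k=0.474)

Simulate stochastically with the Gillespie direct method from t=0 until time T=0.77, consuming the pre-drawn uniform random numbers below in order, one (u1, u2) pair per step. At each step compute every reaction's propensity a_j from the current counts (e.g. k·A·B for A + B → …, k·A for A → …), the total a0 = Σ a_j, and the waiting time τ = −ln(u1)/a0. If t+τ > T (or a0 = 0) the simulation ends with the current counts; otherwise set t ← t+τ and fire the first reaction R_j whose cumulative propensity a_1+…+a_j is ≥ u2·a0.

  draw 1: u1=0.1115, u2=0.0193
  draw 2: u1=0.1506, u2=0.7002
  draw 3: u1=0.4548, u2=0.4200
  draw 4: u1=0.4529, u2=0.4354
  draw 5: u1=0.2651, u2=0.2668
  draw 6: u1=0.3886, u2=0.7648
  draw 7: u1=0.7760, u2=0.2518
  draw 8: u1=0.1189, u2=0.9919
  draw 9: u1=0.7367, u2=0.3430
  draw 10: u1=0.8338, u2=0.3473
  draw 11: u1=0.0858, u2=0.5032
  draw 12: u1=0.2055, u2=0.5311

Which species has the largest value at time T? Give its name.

Dominant species at T: Z

t=0.000: R=3 Y=8 B=9 Z=6 Q=4
Draw 1: a1=0.903, a2=7.608, a3=1.344, a4=2.844, a0=12.699; τ=−ln(0.1115)/12.699=0.173 → t=0.173; u2·a0=0.0193·12.699=0.245 ≤ a1=0.903 → R1 fires; R=4 Y=8 B=9 Z=6 Q=4
Draw 2: a1=1.204, a2=10.144, a3=1.344, a4=2.844, a0=15.536; τ=−ln(0.1506)/15.536=0.122 → t=0.295; u2·a0=0.7002·15.536=10.878; a1=1.204 < 10.878 ≤ a1+a2=11.348 → R2 fires; R=5 Y=7 B=9 Z=8 Q=4
Draw 3: a1=1.505, a2=11.095, a3=1.176, a4=3.792, a0=17.568; τ=−ln(0.4548)/17.568=0.045 → t=0.339; u2·a0=0.4200·17.568=7.379; a1=1.505 < 7.379 ≤ a1+a2=12.600 → R2 fires; R=6 Y=6 B=9 Z=10 Q=4
Draw 4: a1=1.806, a2=11.412, a3=1.008, a4=4.740, a0=18.966; τ=−ln(0.4529)/18.966=0.042 → t=0.381; u2·a0=0.4354·18.966=8.258; a1=1.806 < 8.258 ≤ a1+a2=13.218 → R2 fires; R=7 Y=5 B=9 Z=12 Q=4
Draw 5: a1=2.107, a2=11.095, a3=0.840, a4=5.688, a0=19.730; τ=−ln(0.2651)/19.730=0.067 → t=0.449; u2·a0=0.2668·19.730=5.264; a1=2.107 < 5.264 ≤ a1+a2=13.202 → R2 fires; R=8 Y=4 B=9 Z=14 Q=4
Draw 6: a1=2.408, a2=10.144, a3=0.672, a4=6.636, a0=19.860; τ=−ln(0.3886)/19.860=0.048 → t=0.496; u2·a0=0.7648·19.860=15.189; a1+…+a3=13.224 < 15.189 ≤ a1+…+a4=19.860 → R4 fires; R=8 Y=5 B=9 Z=13 Q=4
Draw 7: a1=2.408, a2=12.680, a3=0.840, a4=6.162, a0=22.090; τ=−ln(0.7760)/22.090=0.011 → t=0.508; u2·a0=0.2518·22.090=5.562; a1=2.408 < 5.562 ≤ a1+a2=15.088 → R2 fires; R=9 Y=4 B=9 Z=15 Q=4
Draw 8: a1=2.709, a2=11.412, a3=0.672, a4=7.110, a0=21.903; τ=−ln(0.1189)/21.903=0.097 → t=0.605; u2·a0=0.9919·21.903=21.726; a1+…+a3=14.793 < 21.726 ≤ a1+…+a4=21.903 → R4 fires; R=9 Y=5 B=9 Z=14 Q=4
Draw 9: a1=2.709, a2=14.265, a3=0.840, a4=6.636, a0=24.450; τ=−ln(0.7367)/24.450=0.012 → t=0.617; u2·a0=0.3430·24.450=8.386; a1=2.709 < 8.386 ≤ a1+a2=16.974 → R2 fires; R=10 Y=4 B=9 Z=16 Q=4
Draw 10: a1=3.010, a2=12.680, a3=0.672, a4=7.584, a0=23.946; τ=−ln(0.8338)/23.946=0.008 → t=0.625; u2·a0=0.3473·23.946=8.316; a1=3.010 < 8.316 ≤ a1+a2=15.690 → R2 fires; R=11 Y=3 B=9 Z=18 Q=4
Draw 11: a1=3.311, a2=10.461, a3=0.504, a4=8.532, a0=22.808; τ=−ln(0.0858)/22.808=0.108 → t=0.733; u2·a0=0.5032·22.808=11.477; a1=3.311 < 11.477 ≤ a1+a2=13.772 → R2 fires; R=12 Y=2 B=9 Z=20 Q=4
Draw 12: a1=3.612, a2=7.608, a3=0.336, a4=9.480, a0=21.036; τ=−ln(0.2055)/21.036=0.075 → t=0.808 > T=0.77: stop.
At T=0.77: R=12 Y=2 B=9 Z=20 Q=4; the largest is Z.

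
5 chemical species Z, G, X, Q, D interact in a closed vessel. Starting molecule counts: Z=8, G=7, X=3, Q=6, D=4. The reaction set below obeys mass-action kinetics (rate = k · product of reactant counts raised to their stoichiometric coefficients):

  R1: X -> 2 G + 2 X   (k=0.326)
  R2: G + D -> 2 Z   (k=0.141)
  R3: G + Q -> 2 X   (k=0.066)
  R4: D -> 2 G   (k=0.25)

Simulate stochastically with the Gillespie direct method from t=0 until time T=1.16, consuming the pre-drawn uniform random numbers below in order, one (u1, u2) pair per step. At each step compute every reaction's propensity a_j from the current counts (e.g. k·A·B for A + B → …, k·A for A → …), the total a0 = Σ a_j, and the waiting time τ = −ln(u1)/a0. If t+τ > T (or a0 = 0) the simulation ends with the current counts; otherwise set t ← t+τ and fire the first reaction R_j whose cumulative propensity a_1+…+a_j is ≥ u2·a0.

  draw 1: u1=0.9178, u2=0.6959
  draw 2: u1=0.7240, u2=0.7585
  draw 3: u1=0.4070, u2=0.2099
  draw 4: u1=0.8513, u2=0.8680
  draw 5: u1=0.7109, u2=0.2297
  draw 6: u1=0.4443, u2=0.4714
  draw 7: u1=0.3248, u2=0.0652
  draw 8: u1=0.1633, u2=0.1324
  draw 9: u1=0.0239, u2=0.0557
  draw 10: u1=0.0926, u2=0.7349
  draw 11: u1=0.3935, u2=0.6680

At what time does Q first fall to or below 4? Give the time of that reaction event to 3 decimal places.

Threshold first reached at t = 0.050

t=0.000: Z=8 G=7 X=3 Q=6 D=4
Draw 1: a1=0.978, a2=3.948, a3=2.772, a4=1.000, a0=8.698; τ=−ln(0.9178)/8.698=0.010 → t=0.010; u2·a0=0.6959·8.698=6.053; a1+a2=4.926 < 6.053 ≤ a1+…+a3=7.698 → R3 fires; Z=8 G=6 X=5 Q=5 D=4
Draw 2: a1=1.630, a2=3.384, a3=1.980, a4=1.000, a0=7.994; τ=−ln(0.7240)/7.994=0.040 → t=0.050; u2·a0=0.7585·7.994=6.063; a1+a2=5.014 < 6.063 ≤ a1+…+a3=6.994 → R3 fires; Z=8 G=5 X=7 Q=4 D=4
Draw 3: a1=2.282, a2=2.820, a3=1.320, a4=1.000, a0=7.422; τ=−ln(0.4070)/7.422=0.121 → t=0.171; u2·a0=0.2099·7.422=1.558 ≤ a1=2.282 → R1 fires; Z=8 G=7 X=8 Q=4 D=4
Draw 4: a1=2.608, a2=3.948, a3=1.848, a4=1.000, a0=9.404; τ=−ln(0.8513)/9.404=0.017 → t=0.189; u2·a0=0.8680·9.404=8.163; a1+a2=6.556 < 8.163 ≤ a1+…+a3=8.404 → R3 fires; Z=8 G=6 X=10 Q=3 D=4
Draw 5: a1=3.260, a2=3.384, a3=1.188, a4=1.000, a0=8.832; τ=−ln(0.7109)/8.832=0.039 → t=0.227; u2·a0=0.2297·8.832=2.029 ≤ a1=3.260 → R1 fires; Z=8 G=8 X=11 Q=3 D=4
Draw 6: a1=3.586, a2=4.512, a3=1.584, a4=1.000, a0=10.682; τ=−ln(0.4443)/10.682=0.076 → t=0.303; u2·a0=0.4714·10.682=5.035; a1=3.586 < 5.035 ≤ a1+a2=8.098 → R2 fires; Z=10 G=7 X=11 Q=3 D=3
Draw 7: a1=3.586, a2=2.961, a3=1.386, a4=0.750, a0=8.683; τ=−ln(0.3248)/8.683=0.130 → t=0.433; u2·a0=0.0652·8.683=0.566 ≤ a1=3.586 → R1 fires; Z=10 G=9 X=12 Q=3 D=3
Draw 8: a1=3.912, a2=3.807, a3=1.782, a4=0.750, a0=10.251; τ=−ln(0.1633)/10.251=0.177 → t=0.609; u2·a0=0.1324·10.251=1.357 ≤ a1=3.912 → R1 fires; Z=10 G=11 X=13 Q=3 D=3
Draw 9: a1=4.238, a2=4.653, a3=2.178, a4=0.750, a0=11.819; τ=−ln(0.0239)/11.819=0.316 → t=0.925; u2·a0=0.0557·11.819=0.658 ≤ a1=4.238 → R1 fires; Z=10 G=13 X=14 Q=3 D=3
Draw 10: a1=4.564, a2=5.499, a3=2.574, a4=0.750, a0=13.387; τ=−ln(0.0926)/13.387=0.178 → t=1.103; u2·a0=0.7349·13.387=9.838; a1=4.564 < 9.838 ≤ a1+a2=10.063 → R2 fires; Z=12 G=12 X=14 Q=3 D=2
Draw 11: a1=4.564, a2=3.384, a3=2.376, a4=0.500, a0=10.824; τ=−ln(0.3935)/10.824=0.086 → t=1.189 > T=1.16: stop.
Q first becomes ≤ 4 when it reaches 4 at the event at t=0.050.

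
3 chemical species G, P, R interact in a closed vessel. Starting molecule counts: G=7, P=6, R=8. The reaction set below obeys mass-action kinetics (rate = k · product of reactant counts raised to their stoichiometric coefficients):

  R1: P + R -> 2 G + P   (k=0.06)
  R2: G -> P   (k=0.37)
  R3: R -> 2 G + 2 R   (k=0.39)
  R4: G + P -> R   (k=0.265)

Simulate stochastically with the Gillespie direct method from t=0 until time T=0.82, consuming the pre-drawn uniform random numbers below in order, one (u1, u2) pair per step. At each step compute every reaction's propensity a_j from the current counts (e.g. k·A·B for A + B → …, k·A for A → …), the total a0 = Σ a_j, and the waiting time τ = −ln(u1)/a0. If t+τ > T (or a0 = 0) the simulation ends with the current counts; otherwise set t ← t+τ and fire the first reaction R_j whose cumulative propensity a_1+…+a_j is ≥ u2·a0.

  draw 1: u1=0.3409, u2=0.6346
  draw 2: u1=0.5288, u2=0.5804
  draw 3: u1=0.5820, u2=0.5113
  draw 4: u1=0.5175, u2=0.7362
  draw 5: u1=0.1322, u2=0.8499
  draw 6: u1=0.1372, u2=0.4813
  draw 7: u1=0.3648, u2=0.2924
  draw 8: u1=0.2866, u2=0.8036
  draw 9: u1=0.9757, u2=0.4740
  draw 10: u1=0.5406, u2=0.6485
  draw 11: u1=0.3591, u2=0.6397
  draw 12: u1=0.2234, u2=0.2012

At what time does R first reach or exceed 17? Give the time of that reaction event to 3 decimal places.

Threshold first reached at t = 0.700

t=0.000: G=7 P=6 R=8
Draw 1: a1=2.880, a2=2.590, a3=3.120, a4=11.130, a0=19.720; τ=−ln(0.3409)/19.720=0.055 → t=0.055; u2·a0=0.6346·19.720=12.514; a1+…+a3=8.590 < 12.514 ≤ a1+…+a4=19.720 → R4 fires; G=6 P=5 R=9
Draw 2: a1=2.700, a2=2.220, a3=3.510, a4=7.950, a0=16.380; τ=−ln(0.5288)/16.380=0.039 → t=0.093; u2·a0=0.5804·16.380=9.507; a1+…+a3=8.430 < 9.507 ≤ a1+…+a4=16.380 → R4 fires; G=5 P=4 R=10
Draw 3: a1=2.400, a2=1.850, a3=3.900, a4=5.300, a0=13.450; τ=−ln(0.5820)/13.450=0.040 → t=0.134; u2·a0=0.5113·13.450=6.877; a1+a2=4.250 < 6.877 ≤ a1+…+a3=8.150 → R3 fires; G=7 P=4 R=11
Draw 4: a1=2.640, a2=2.590, a3=4.290, a4=7.420, a0=16.940; τ=−ln(0.5175)/16.940=0.039 → t=0.173; u2·a0=0.7362·16.940=12.471; a1+…+a3=9.520 < 12.471 ≤ a1+…+a4=16.940 → R4 fires; G=6 P=3 R=12
Draw 5: a1=2.160, a2=2.220, a3=4.680, a4=4.770, a0=13.830; τ=−ln(0.1322)/13.830=0.146 → t=0.319; u2·a0=0.8499·13.830=11.754; a1+…+a3=9.060 < 11.754 ≤ a1+…+a4=13.830 → R4 fires; G=5 P=2 R=13
Draw 6: a1=1.560, a2=1.850, a3=5.070, a4=2.650, a0=11.130; τ=−ln(0.1372)/11.130=0.178 → t=0.497; u2·a0=0.4813·11.130=5.357; a1+a2=3.410 < 5.357 ≤ a1+…+a3=8.480 → R3 fires; G=7 P=2 R=14
Draw 7: a1=1.680, a2=2.590, a3=5.460, a4=3.710, a0=13.440; τ=−ln(0.3648)/13.440=0.075 → t=0.572; u2·a0=0.2924·13.440=3.930; a1=1.680 < 3.930 ≤ a1+a2=4.270 → R2 fires; G=6 P=3 R=14
Draw 8: a1=2.520, a2=2.220, a3=5.460, a4=4.770, a0=14.970; τ=−ln(0.2866)/14.970=0.083 → t=0.656; u2·a0=0.8036·14.970=12.030; a1+…+a3=10.200 < 12.030 ≤ a1+…+a4=14.970 → R4 fires; G=5 P=2 R=15
Draw 9: a1=1.800, a2=1.850, a3=5.850, a4=2.650, a0=12.150; τ=−ln(0.9757)/12.150=0.002 → t=0.658; u2·a0=0.4740·12.150=5.759; a1+a2=3.650 < 5.759 ≤ a1+…+a3=9.500 → R3 fires; G=7 P=2 R=16
Draw 10: a1=1.920, a2=2.590, a3=6.240, a4=3.710, a0=14.460; τ=−ln(0.5406)/14.460=0.043 → t=0.700; u2·a0=0.6485·14.460=9.377; a1+a2=4.510 < 9.377 ≤ a1+…+a3=10.750 → R3 fires; G=9 P=2 R=17
Draw 11: a1=2.040, a2=3.330, a3=6.630, a4=4.770, a0=16.770; τ=−ln(0.3591)/16.770=0.061 → t=0.762; u2·a0=0.6397·16.770=10.728; a1+a2=5.370 < 10.728 ≤ a1+…+a3=12.000 → R3 fires; G=11 P=2 R=18
Draw 12: a1=2.160, a2=4.070, a3=7.020, a4=5.830, a0=19.080; τ=−ln(0.2234)/19.080=0.079 → t=0.840 > T=0.82: stop.
R first becomes ≥ 17 when it reaches 17 at the event at t=0.700.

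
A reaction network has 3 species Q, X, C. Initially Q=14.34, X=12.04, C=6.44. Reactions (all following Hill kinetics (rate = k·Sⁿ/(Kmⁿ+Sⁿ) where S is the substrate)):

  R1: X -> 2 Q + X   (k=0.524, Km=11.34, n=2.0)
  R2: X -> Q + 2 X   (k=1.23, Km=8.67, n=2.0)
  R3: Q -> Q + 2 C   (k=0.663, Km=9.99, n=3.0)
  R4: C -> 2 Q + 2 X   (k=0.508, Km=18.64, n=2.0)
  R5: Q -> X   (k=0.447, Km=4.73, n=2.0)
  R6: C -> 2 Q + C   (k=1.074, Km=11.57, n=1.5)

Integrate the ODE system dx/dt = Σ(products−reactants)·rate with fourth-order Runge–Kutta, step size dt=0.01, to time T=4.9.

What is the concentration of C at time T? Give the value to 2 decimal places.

C at T = 11.60

RK4 with dt=0.01: 490 steps to T=4.9. Trajectory (selected grid times):
t=0.00: Q=14.34 X=12.04 C=6.44
t=0.54: Q=15.29 X=12.77 C=6.96
t=1.09: Q=16.33 X=13.54 C=7.50
t=1.63: Q=17.42 X=14.32 C=8.05
t=2.18: Q=18.60 X=15.15 C=8.63
t=2.72: Q=19.82 X=15.98 C=9.21
t=3.27: Q=21.12 X=16.86 C=9.80
t=3.81: Q=22.46 X=17.75 C=10.39
t=4.36: Q=23.89 X=18.67 C=11.00
t=4.90: Q=25.34 X=19.60 C=11.60
Read off C at T=4.9: 11.60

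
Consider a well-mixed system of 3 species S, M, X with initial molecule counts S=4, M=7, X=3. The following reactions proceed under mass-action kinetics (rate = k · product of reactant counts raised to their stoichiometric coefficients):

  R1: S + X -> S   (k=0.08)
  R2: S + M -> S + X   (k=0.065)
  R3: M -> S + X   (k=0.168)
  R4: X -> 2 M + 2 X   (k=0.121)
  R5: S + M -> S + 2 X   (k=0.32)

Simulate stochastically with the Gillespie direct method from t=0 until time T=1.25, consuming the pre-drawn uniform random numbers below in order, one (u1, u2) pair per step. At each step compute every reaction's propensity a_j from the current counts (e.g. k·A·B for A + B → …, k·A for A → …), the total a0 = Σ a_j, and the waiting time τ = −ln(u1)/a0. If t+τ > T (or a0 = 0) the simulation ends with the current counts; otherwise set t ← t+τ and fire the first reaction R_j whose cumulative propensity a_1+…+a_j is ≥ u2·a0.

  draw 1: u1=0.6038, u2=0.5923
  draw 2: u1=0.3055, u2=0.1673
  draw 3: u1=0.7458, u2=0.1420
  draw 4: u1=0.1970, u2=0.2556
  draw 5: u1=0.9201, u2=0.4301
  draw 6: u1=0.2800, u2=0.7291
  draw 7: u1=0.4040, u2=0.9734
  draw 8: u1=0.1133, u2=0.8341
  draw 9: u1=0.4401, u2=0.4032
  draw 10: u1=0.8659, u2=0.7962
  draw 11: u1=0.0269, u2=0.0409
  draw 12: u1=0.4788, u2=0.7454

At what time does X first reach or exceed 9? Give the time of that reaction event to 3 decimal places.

Threshold first reached at t = 0.415

t=0.000: S=4 M=7 X=3
Draw 1: a1=0.960, a2=1.820, a3=1.176, a4=0.363, a5=8.960, a0=13.279; τ=−ln(0.6038)/13.279=0.038 → t=0.038; u2·a0=0.5923·13.279=7.865; a1+…+a4=4.319 < 7.865 ≤ a1+…+a5=13.279 → R5 fires; S=4 M=6 X=5
Draw 2: a1=1.600, a2=1.560, a3=1.008, a4=0.605, a5=7.680, a0=12.453; τ=−ln(0.3055)/12.453=0.095 → t=0.133; u2·a0=0.1673·12.453=2.083; a1=1.600 < 2.083 ≤ a1+a2=3.160 → R2 fires; S=4 M=5 X=6
Draw 3: a1=1.920, a2=1.300, a3=0.840, a4=0.726, a5=6.400, a0=11.186; τ=−ln(0.7458)/11.186=0.026 → t=0.159; u2·a0=0.1420·11.186=1.588 ≤ a1=1.920 → R1 fires; S=4 M=5 X=5
Draw 4: a1=1.600, a2=1.300, a3=0.840, a4=0.605, a5=6.400, a0=10.745; τ=−ln(0.1970)/10.745=0.151 → t=0.311; u2·a0=0.2556·10.745=2.746; a1=1.600 < 2.746 ≤ a1+a2=2.900 → R2 fires; S=4 M=4 X=6
Draw 5: a1=1.920, a2=1.040, a3=0.672, a4=0.726, a5=5.120, a0=9.478; τ=−ln(0.9201)/9.478=0.009 → t=0.319; u2·a0=0.4301·9.478=4.076; a1+…+a3=3.632 < 4.076 ≤ a1+…+a4=4.358 → R4 fires; S=4 M=6 X=7
Draw 6: a1=2.240, a2=1.560, a3=1.008, a4=0.847, a5=7.680, a0=13.335; τ=−ln(0.2800)/13.335=0.095 → t=0.415; u2·a0=0.7291·13.335=9.723; a1+…+a4=5.655 < 9.723 ≤ a1+…+a5=13.335 → R5 fires; S=4 M=5 X=9
Draw 7: a1=2.880, a2=1.300, a3=0.840, a4=1.089, a5=6.400, a0=12.509; τ=−ln(0.4040)/12.509=0.072 → t=0.487; u2·a0=0.9734·12.509=12.176; a1+…+a4=6.109 < 12.176 ≤ a1+…+a5=12.509 → R5 fires; S=4 M=4 X=11
Draw 8: a1=3.520, a2=1.040, a3=0.672, a4=1.331, a5=5.120, a0=11.683; τ=−ln(0.1133)/11.683=0.186 → t=0.674; u2·a0=0.8341·11.683=9.745; a1+…+a4=6.563 < 9.745 ≤ a1+…+a5=11.683 → R5 fires; S=4 M=3 X=13
Draw 9: a1=4.160, a2=0.780, a3=0.504, a4=1.573, a5=3.840, a0=10.857; τ=−ln(0.4401)/10.857=0.076 → t=0.749; u2·a0=0.4032·10.857=4.378; a1=4.160 < 4.378 ≤ a1+a2=4.940 → R2 fires; S=4 M=2 X=14
Draw 10: a1=4.480, a2=0.520, a3=0.336, a4=1.694, a5=2.560, a0=9.590; τ=−ln(0.8659)/9.590=0.015 → t=0.764; u2·a0=0.7962·9.590=7.636; a1+…+a4=7.030 < 7.636 ≤ a1+…+a5=9.590 → R5 fires; S=4 M=1 X=16
Draw 11: a1=5.120, a2=0.260, a3=0.168, a4=1.936, a5=1.280, a0=8.764; τ=−ln(0.0269)/8.764=0.413 → t=1.177; u2·a0=0.0409·8.764=0.358 ≤ a1=5.120 → R1 fires; S=4 M=1 X=15
Draw 12: a1=4.800, a2=0.260, a3=0.168, a4=1.815, a5=1.280, a0=8.323; τ=−ln(0.4788)/8.323=0.088 → t=1.265 > T=1.25: stop.
X first becomes ≥ 9 when it reaches 9 at the event at t=0.415.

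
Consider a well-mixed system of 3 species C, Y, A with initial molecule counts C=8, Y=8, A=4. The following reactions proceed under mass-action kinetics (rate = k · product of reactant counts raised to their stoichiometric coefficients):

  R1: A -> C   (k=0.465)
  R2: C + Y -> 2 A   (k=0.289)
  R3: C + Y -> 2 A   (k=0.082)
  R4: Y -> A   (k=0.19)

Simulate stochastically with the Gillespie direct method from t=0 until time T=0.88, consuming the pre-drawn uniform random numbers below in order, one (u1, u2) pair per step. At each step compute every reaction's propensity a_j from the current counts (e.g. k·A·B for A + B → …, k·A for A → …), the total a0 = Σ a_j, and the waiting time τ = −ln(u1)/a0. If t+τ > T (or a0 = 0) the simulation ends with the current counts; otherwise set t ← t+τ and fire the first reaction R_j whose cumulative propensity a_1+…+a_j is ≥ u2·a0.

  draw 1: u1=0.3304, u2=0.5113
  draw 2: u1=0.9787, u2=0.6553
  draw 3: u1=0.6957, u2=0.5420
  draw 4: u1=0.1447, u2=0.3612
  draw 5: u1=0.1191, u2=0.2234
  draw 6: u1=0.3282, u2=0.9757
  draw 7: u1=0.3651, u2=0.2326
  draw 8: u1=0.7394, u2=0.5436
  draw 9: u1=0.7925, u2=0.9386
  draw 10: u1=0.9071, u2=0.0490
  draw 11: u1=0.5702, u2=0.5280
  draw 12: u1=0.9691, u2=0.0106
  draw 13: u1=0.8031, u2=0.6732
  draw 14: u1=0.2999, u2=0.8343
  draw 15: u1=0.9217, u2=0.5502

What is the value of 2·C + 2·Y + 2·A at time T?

Value at T = 40

Check how each reaction changes W = 2·C + 2·Y + 2·A (weight of products minus weight of reactants):
R1: A -> C: (2·1) − (2·1) = 2 − 2 = 0
R2: C + Y -> 2 A: (2·2) − (2·1 + 2·1) = 4 − 4 = 0
R3: C + Y -> 2 A: (2·2) − (2·1 + 2·1) = 4 − 4 = 0
R4: Y -> A: (2·1) − (2·1) = 2 − 2 = 0
Every reaction leaves W unchanged, so W is conserved and no simulation is needed: W(T) = W(0) = 2·8 + 2·8 + 2·4 = 40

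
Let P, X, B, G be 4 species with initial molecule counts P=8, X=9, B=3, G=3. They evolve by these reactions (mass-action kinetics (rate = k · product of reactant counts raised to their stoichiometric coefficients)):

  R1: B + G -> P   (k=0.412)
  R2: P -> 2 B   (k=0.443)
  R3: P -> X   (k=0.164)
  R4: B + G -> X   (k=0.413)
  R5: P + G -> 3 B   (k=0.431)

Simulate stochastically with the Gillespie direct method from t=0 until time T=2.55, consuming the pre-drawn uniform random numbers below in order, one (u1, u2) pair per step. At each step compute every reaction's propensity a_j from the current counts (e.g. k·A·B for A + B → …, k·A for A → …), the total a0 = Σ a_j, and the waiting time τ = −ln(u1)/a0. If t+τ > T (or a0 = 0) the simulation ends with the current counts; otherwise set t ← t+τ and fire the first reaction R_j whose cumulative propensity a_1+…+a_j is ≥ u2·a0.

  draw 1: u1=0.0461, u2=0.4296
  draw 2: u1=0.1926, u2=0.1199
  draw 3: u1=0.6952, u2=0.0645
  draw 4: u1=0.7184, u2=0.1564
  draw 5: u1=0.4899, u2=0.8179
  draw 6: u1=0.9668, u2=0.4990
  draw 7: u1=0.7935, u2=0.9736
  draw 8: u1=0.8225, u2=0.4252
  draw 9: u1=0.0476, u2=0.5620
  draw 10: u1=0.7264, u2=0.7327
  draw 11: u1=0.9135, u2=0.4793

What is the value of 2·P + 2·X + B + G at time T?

Check how each reaction changes W = 2·P + 2·X + B + G (weight of products minus weight of reactants):
R1: B + G -> P: (2·1) − (1·1 + 1·1) = 2 − 2 = 0
R2: P -> 2 B: (1·2) − (2·1) = 2 − 2 = 0
R3: P -> X: (2·1) − (2·1) = 2 − 2 = 0
R4: B + G -> X: (2·1) − (1·1 + 1·1) = 2 − 2 = 0
R5: P + G -> 3 B: (1·3) − (2·1 + 1·1) = 3 − 3 = 0
Every reaction leaves W unchanged, so W is conserved and no simulation is needed: W(T) = W(0) = 2·8 + 2·9 + 3 + 3 = 40

Value at T = 40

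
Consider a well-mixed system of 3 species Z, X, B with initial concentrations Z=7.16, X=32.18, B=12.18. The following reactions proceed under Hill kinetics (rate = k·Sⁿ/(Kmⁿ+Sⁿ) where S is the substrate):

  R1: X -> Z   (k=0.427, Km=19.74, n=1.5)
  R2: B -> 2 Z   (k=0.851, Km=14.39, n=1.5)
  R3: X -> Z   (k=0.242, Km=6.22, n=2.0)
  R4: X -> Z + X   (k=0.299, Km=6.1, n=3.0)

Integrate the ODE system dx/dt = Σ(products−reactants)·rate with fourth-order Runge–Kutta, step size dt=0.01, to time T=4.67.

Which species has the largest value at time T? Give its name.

RK4 with dt=0.01: 467 steps to T=4.67. Trajectory (selected grid times):
t=0.00: Z=7.16 X=32.18 B=12.18
t=0.52: Z=7.97 X=31.91 B=11.99
t=1.04: Z=8.77 X=31.64 B=11.80
t=1.56: Z=9.57 X=31.37 B=11.61
t=2.08: Z=10.37 X=31.10 B=11.43
t=2.59: Z=11.14 X=30.84 B=11.25
t=3.11: Z=11.92 X=30.57 B=11.07
t=3.63: Z=12.69 X=30.30 B=10.89
t=4.15: Z=13.46 X=30.04 B=10.72
t=4.67: Z=14.22 X=29.77 B=10.54
At T=4.67: Z=14.22 X=29.77 B=10.54; the largest is X.

Dominant species at T: X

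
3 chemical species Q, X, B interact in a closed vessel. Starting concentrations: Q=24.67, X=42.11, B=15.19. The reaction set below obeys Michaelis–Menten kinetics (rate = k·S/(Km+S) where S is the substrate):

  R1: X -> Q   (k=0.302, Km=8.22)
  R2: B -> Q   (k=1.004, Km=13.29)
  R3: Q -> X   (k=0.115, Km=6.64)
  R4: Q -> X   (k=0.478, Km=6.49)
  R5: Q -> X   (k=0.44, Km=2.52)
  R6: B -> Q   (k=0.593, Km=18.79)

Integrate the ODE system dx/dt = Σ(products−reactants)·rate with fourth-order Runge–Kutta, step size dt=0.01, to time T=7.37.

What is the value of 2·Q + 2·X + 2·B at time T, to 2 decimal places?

Value at T = 163.94

Check how each reaction changes W = 2·Q + 2·X + 2·B (weight of products minus weight of reactants):
R1: X -> Q: (2·1) − (2·1) = 2 − 2 = 0
R2: B -> Q: (2·1) − (2·1) = 2 − 2 = 0
R3: Q -> X: (2·1) − (2·1) = 2 − 2 = 0
R4: Q -> X: (2·1) − (2·1) = 2 − 2 = 0
R5: Q -> X: (2·1) − (2·1) = 2 − 2 = 0
R6: B -> Q: (2·1) − (2·1) = 2 − 2 = 0
Every reaction leaves W unchanged, so W is conserved and no simulation is needed: W(T) = W(0) = 2·24.67 + 2·42.11 + 2·15.19 = 163.94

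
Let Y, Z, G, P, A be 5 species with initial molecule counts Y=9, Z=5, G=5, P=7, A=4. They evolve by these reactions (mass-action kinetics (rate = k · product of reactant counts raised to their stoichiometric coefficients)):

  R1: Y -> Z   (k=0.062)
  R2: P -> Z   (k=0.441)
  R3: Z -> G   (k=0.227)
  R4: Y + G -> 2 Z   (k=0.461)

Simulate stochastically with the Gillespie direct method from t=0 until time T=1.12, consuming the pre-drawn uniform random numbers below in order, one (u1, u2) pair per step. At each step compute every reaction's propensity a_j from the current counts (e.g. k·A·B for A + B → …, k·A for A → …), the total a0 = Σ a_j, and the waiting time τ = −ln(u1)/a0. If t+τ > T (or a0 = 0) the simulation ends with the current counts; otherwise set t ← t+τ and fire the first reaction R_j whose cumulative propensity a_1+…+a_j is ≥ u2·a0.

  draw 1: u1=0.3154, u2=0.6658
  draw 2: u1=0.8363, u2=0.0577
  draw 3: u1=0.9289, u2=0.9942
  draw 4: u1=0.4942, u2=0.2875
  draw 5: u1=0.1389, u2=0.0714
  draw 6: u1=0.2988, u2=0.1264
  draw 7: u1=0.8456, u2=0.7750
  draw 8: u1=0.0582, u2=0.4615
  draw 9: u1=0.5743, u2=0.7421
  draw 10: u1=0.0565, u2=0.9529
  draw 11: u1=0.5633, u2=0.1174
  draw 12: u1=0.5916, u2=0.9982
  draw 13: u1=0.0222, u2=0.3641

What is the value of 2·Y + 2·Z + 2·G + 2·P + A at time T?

Check how each reaction changes W = 2·Y + 2·Z + 2·G + 2·P + A (weight of products minus weight of reactants):
R1: Y -> Z: (2·1) − (2·1) = 2 − 2 = 0
R2: P -> Z: (2·1) − (2·1) = 2 − 2 = 0
R3: Z -> G: (2·1) − (2·1) = 2 − 2 = 0
R4: Y + G -> 2 Z: (2·2) − (2·1 + 2·1) = 4 − 4 = 0
Every reaction leaves W unchanged, so W is conserved and no simulation is needed: W(T) = W(0) = 2·9 + 2·5 + 2·5 + 2·7 + 4 = 56

Value at T = 56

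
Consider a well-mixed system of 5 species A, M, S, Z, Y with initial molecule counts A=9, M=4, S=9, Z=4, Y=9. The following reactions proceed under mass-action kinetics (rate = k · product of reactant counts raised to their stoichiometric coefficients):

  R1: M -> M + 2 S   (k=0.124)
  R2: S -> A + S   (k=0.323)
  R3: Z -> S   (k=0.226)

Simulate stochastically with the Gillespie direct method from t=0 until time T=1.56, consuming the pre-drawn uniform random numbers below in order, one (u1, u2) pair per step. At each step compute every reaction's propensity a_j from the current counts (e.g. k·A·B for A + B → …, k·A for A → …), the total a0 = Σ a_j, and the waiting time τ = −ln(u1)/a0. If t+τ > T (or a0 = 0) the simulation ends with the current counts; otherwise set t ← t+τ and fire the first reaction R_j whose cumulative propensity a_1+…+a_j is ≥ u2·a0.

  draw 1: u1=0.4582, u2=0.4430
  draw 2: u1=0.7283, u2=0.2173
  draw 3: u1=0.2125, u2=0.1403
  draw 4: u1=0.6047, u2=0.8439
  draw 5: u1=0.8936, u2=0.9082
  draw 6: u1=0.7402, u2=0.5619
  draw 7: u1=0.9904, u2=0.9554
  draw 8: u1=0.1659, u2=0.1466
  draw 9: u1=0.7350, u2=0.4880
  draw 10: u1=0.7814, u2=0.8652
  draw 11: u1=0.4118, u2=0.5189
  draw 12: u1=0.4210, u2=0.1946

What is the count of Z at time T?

Z at T = 1

t=0.000: A=9 M=4 S=9 Z=4 Y=9
Draw 1: a1=0.496, a2=2.907, a3=0.904, a0=4.307; τ=−ln(0.4582)/4.307=0.181 → t=0.181; u2·a0=0.4430·4.307=1.908; a1=0.496 < 1.908 ≤ a1+a2=3.403 → R2 fires; A=10 M=4 S=9 Z=4 Y=9
Draw 2: a1=0.496, a2=2.907, a3=0.904, a0=4.307; τ=−ln(0.7283)/4.307=0.074 → t=0.255; u2·a0=0.2173·4.307=0.936; a1=0.496 < 0.936 ≤ a1+a2=3.403 → R2 fires; A=11 M=4 S=9 Z=4 Y=9
Draw 3: a1=0.496, a2=2.907, a3=0.904, a0=4.307; τ=−ln(0.2125)/4.307=0.360 → t=0.614; u2·a0=0.1403·4.307=0.604; a1=0.496 < 0.604 ≤ a1+a2=3.403 → R2 fires; A=12 M=4 S=9 Z=4 Y=9
Draw 4: a1=0.496, a2=2.907, a3=0.904, a0=4.307; τ=−ln(0.6047)/4.307=0.117 → t=0.731; u2·a0=0.8439·4.307=3.635; a1+a2=3.403 < 3.635 ≤ a1+…+a3=4.307 → R3 fires; A=12 M=4 S=10 Z=3 Y=9
Draw 5: a1=0.496, a2=3.230, a3=0.678, a0=4.404; τ=−ln(0.8936)/4.404=0.026 → t=0.757; u2·a0=0.9082·4.404=4.000; a1+a2=3.726 < 4.000 ≤ a1+…+a3=4.404 → R3 fires; A=12 M=4 S=11 Z=2 Y=9
Draw 6: a1=0.496, a2=3.553, a3=0.452, a0=4.501; τ=−ln(0.7402)/4.501=0.067 → t=0.824; u2·a0=0.5619·4.501=2.529; a1=0.496 < 2.529 ≤ a1+a2=4.049 → R2 fires; A=13 M=4 S=11 Z=2 Y=9
Draw 7: a1=0.496, a2=3.553, a3=0.452, a0=4.501; τ=−ln(0.9904)/4.501=0.002 → t=0.826; u2·a0=0.9554·4.501=4.300; a1+a2=4.049 < 4.300 ≤ a1+…+a3=4.501 → R3 fires; A=13 M=4 S=12 Z=1 Y=9
Draw 8: a1=0.496, a2=3.876, a3=0.226, a0=4.598; τ=−ln(0.1659)/4.598=0.391 → t=1.216; u2·a0=0.1466·4.598=0.674; a1=0.496 < 0.674 ≤ a1+a2=4.372 → R2 fires; A=14 M=4 S=12 Z=1 Y=9
Draw 9: a1=0.496, a2=3.876, a3=0.226, a0=4.598; τ=−ln(0.7350)/4.598=0.067 → t=1.283; u2·a0=0.4880·4.598=2.244; a1=0.496 < 2.244 ≤ a1+a2=4.372 → R2 fires; A=15 M=4 S=12 Z=1 Y=9
Draw 10: a1=0.496, a2=3.876, a3=0.226, a0=4.598; τ=−ln(0.7814)/4.598=0.054 → t=1.337; u2·a0=0.8652·4.598=3.978; a1=0.496 < 3.978 ≤ a1+a2=4.372 → R2 fires; A=16 M=4 S=12 Z=1 Y=9
Draw 11: a1=0.496, a2=3.876, a3=0.226, a0=4.598; τ=−ln(0.4118)/4.598=0.193 → t=1.530; u2·a0=0.5189·4.598=2.386; a1=0.496 < 2.386 ≤ a1+a2=4.372 → R2 fires; A=17 M=4 S=12 Z=1 Y=9
Draw 12: a1=0.496, a2=3.876, a3=0.226, a0=4.598; τ=−ln(0.4210)/4.598=0.188 → t=1.718 > T=1.56: stop.
Read off Z at T=1.56: 1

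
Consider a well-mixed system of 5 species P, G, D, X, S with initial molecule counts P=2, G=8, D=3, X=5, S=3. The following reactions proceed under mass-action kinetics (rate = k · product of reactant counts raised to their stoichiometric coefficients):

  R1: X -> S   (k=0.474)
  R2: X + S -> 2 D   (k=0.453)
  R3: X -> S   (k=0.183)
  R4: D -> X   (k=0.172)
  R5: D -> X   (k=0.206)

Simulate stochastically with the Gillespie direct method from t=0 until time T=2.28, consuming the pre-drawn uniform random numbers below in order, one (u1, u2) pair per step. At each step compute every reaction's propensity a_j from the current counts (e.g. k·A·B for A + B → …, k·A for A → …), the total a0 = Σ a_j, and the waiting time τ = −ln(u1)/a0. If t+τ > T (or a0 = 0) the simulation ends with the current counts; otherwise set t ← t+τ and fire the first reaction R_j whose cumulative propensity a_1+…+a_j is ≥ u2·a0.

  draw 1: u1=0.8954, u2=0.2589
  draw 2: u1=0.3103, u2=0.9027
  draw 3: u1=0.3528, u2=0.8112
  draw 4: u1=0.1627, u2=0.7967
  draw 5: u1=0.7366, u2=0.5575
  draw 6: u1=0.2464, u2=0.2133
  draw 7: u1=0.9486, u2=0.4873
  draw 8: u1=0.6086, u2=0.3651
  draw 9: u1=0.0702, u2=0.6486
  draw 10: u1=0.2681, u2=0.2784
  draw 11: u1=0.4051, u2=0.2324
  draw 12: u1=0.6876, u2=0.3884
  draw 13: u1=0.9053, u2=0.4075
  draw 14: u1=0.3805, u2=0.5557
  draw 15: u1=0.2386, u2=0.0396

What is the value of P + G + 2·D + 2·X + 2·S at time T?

Check how each reaction changes W = P + G + 2·D + 2·X + 2·S (weight of products minus weight of reactants):
R1: X -> S: (2·1) − (2·1) = 2 − 2 = 0
R2: X + S -> 2 D: (2·2) − (2·1 + 2·1) = 4 − 4 = 0
R3: X -> S: (2·1) − (2·1) = 2 − 2 = 0
R4: D -> X: (2·1) − (2·1) = 2 − 2 = 0
R5: D -> X: (2·1) − (2·1) = 2 − 2 = 0
Every reaction leaves W unchanged, so W is conserved and no simulation is needed: W(T) = W(0) = 2 + 8 + 2·3 + 2·5 + 2·3 = 32

Value at T = 32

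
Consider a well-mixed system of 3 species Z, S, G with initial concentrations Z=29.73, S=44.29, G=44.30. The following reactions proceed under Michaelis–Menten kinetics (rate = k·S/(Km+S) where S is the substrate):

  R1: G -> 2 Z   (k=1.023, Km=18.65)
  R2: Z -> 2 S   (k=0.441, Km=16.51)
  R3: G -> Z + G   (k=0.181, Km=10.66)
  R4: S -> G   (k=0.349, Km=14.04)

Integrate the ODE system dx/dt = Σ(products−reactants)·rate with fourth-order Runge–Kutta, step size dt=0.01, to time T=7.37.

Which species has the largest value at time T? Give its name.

Dominant species at T: S

RK4 with dt=0.01: 737 steps to T=7.37. Trajectory (selected grid times):
t=0.00: Z=29.73 S=44.29 G=44.30
t=0.82: Z=30.79 S=44.54 G=43.93
t=1.64: Z=31.85 S=44.80 G=43.56
t=2.46: Z=32.91 S=45.06 G=43.19
t=3.28: Z=33.95 S=45.32 G=42.82
t=4.09: Z=34.98 S=45.59 G=42.46
t=4.91: Z=36.02 S=45.86 G=42.10
t=5.73: Z=37.05 S=46.14 G=41.74
t=6.55: Z=38.07 S=46.43 G=41.38
t=7.37: Z=39.09 S=46.71 G=41.02
At T=7.37: Z=39.09 S=46.71 G=41.02; the largest is S.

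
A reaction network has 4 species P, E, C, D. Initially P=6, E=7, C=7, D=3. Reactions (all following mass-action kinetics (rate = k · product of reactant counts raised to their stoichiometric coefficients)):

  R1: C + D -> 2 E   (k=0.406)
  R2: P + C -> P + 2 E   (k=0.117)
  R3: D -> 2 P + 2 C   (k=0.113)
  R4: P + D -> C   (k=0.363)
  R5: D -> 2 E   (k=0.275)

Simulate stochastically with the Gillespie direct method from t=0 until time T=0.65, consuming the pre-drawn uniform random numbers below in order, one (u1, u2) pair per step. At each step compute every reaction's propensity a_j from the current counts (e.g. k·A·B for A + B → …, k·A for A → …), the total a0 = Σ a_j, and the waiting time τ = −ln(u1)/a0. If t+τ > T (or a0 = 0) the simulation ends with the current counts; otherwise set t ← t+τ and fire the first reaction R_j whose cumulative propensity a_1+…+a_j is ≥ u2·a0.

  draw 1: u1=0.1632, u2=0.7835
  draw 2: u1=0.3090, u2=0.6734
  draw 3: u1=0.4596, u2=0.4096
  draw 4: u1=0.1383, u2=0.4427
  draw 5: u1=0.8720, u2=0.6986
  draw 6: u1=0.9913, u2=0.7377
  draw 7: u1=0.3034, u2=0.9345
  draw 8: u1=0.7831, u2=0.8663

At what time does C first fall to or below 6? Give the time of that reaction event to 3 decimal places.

t=0.000: P=6 E=7 C=7 D=3
Draw 1: a1=8.526, a2=4.914, a3=0.339, a4=6.534, a5=0.825, a0=21.138; τ=−ln(0.1632)/21.138=0.086 → t=0.086; u2·a0=0.7835·21.138=16.562; a1+…+a3=13.779 < 16.562 ≤ a1+…+a4=20.313 → R4 fires; P=5 E=7 C=8 D=2
Draw 2: a1=6.496, a2=4.680, a3=0.226, a4=3.630, a5=0.550, a0=15.582; τ=−ln(0.3090)/15.582=0.075 → t=0.161; u2·a0=0.6734·15.582=10.493; a1=6.496 < 10.493 ≤ a1+a2=11.176 → R2 fires; P=5 E=9 C=7 D=2
Draw 3: a1=5.684, a2=4.095, a3=0.226, a4=3.630, a5=0.550, a0=14.185; τ=−ln(0.4596)/14.185=0.055 → t=0.216; u2·a0=0.4096·14.185=5.810; a1=5.684 < 5.810 ≤ a1+a2=9.779 → R2 fires; P=5 E=11 C=6 D=2
Draw 4: a1=4.872, a2=3.510, a3=0.226, a4=3.630, a5=0.550, a0=12.788; τ=−ln(0.1383)/12.788=0.155 → t=0.371; u2·a0=0.4427·12.788=5.661; a1=4.872 < 5.661 ≤ a1+a2=8.382 → R2 fires; P=5 E=13 C=5 D=2
Draw 5: a1=4.060, a2=2.925, a3=0.226, a4=3.630, a5=0.550, a0=11.391; τ=−ln(0.8720)/11.391=0.012 → t=0.383; u2·a0=0.6986·11.391=7.958; a1+…+a3=7.211 < 7.958 ≤ a1+…+a4=10.841 → R4 fires; P=4 E=13 C=6 D=1
Draw 6: a1=2.436, a2=2.808, a3=0.113, a4=1.452, a5=0.275, a0=7.084; τ=−ln(0.9913)/7.084=0.001 → t=0.384; u2·a0=0.7377·7.084=5.226; a1=2.436 < 5.226 ≤ a1+a2=5.244 → R2 fires; P=4 E=15 C=5 D=1
Draw 7: a1=2.030, a2=2.340, a3=0.113, a4=1.452, a5=0.275, a0=6.210; τ=−ln(0.3034)/6.210=0.192 → t=0.576; u2·a0=0.9345·6.210=5.803; a1+…+a3=4.483 < 5.803 ≤ a1+…+a4=5.935 → R4 fires; P=3 E=15 C=6 D=0
Draw 8: a1=0.000, a2=2.106, a3=0.000, a4=0.000, a5=0.000, a0=2.106; τ=−ln(0.7831)/2.106=0.116 → t=0.692 > T=0.65: stop.
C first becomes ≤ 6 when it reaches 6 at the event at t=0.216.

Threshold first reached at t = 0.216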